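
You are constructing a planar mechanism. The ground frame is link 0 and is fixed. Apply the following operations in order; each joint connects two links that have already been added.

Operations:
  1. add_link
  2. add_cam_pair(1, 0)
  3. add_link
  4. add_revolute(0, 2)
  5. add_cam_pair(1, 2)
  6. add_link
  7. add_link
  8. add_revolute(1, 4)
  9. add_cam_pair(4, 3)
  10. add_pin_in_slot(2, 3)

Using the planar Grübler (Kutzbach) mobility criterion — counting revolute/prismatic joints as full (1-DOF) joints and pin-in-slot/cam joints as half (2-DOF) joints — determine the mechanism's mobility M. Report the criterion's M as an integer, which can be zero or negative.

M = 4

L=1 J1=0 J2=0
add link → L=2 J1=0 J2=0
C@1,0 dof=2 J2 → L=2 J1=0 J2=1
add link → L=3 J1=0 J2=1
R@0,2 dof=1 J1 → L=3 J1=1 J2=1
C@1,2 dof=2 J2 → L=3 J1=1 J2=2
add link → L=4 J1=1 J2=2
add link → L=5 J1=1 J2=2
R@1,4 dof=1 J1 → L=5 J1=2 J2=2
C@4,3 dof=2 J2 → L=5 J1=2 J2=3
PS@2,3 dof=2 J2 → L=5 J1=2 J2=4
M=3(L−1)−2J1−J2=3·4−2·2−4=4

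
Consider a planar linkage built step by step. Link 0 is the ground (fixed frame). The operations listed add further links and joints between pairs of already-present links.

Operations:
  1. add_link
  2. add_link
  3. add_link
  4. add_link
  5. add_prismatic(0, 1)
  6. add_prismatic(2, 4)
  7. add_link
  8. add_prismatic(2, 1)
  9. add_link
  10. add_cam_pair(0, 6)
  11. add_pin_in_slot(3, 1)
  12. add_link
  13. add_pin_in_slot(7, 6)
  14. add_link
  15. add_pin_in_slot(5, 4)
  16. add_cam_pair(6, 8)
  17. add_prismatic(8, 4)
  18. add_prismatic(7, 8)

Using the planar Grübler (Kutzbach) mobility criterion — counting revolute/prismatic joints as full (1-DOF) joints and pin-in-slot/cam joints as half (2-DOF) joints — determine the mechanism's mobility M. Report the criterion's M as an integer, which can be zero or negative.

L=1 J1=0 J2=0
add link → L=2 J1=0 J2=0
add link → L=3 J1=0 J2=0
add link → L=4 J1=0 J2=0
add link → L=5 J1=0 J2=0
P@0,1 dof=1 J1 → L=5 J1=1 J2=0
P@2,4 dof=1 J1 → L=5 J1=2 J2=0
add link → L=6 J1=2 J2=0
P@2,1 dof=1 J1 → L=6 J1=3 J2=0
add link → L=7 J1=3 J2=0
C@0,6 dof=2 J2 → L=7 J1=3 J2=1
PS@3,1 dof=2 J2 → L=7 J1=3 J2=2
add link → L=8 J1=3 J2=2
PS@7,6 dof=2 J2 → L=8 J1=3 J2=3
add link → L=9 J1=3 J2=3
PS@5,4 dof=2 J2 → L=9 J1=3 J2=4
C@6,8 dof=2 J2 → L=9 J1=3 J2=5
P@8,4 dof=1 J1 → L=9 J1=4 J2=5
P@7,8 dof=1 J1 → L=9 J1=5 J2=5
M=3(L−1)−2J1−J2=3·8−2·5−5=9

M = 9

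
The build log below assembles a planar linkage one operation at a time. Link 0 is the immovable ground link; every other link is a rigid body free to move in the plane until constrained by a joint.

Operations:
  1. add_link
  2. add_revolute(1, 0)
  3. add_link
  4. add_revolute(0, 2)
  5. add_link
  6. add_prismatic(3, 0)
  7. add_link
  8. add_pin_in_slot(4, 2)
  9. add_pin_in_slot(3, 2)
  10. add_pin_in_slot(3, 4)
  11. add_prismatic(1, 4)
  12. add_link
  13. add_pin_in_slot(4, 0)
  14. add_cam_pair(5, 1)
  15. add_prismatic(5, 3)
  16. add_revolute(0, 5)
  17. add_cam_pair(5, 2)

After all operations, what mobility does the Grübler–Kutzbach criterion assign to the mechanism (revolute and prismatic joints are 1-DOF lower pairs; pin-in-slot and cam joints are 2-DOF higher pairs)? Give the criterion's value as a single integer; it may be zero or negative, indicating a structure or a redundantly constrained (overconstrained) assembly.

M = -3

L=1 J1=0 J2=0
add link → L=2 J1=0 J2=0
R@1,0 dof=1 J1 → L=2 J1=1 J2=0
add link → L=3 J1=1 J2=0
R@0,2 dof=1 J1 → L=3 J1=2 J2=0
add link → L=4 J1=2 J2=0
P@3,0 dof=1 J1 → L=4 J1=3 J2=0
add link → L=5 J1=3 J2=0
PS@4,2 dof=2 J2 → L=5 J1=3 J2=1
PS@3,2 dof=2 J2 → L=5 J1=3 J2=2
PS@3,4 dof=2 J2 → L=5 J1=3 J2=3
P@1,4 dof=1 J1 → L=5 J1=4 J2=3
add link → L=6 J1=4 J2=3
PS@4,0 dof=2 J2 → L=6 J1=4 J2=4
C@5,1 dof=2 J2 → L=6 J1=4 J2=5
P@5,3 dof=1 J1 → L=6 J1=5 J2=5
R@0,5 dof=1 J1 → L=6 J1=6 J2=5
C@5,2 dof=2 J2 → L=6 J1=6 J2=6
M=3(L−1)−2J1−J2=3·5−2·6−6=-3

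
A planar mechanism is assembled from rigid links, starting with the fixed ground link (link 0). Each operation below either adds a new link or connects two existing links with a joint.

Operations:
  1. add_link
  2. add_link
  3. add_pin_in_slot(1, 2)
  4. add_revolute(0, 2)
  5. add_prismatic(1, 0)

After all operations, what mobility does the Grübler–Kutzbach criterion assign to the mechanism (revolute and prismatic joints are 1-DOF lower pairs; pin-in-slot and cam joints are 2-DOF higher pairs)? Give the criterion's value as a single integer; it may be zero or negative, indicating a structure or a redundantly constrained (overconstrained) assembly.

M = 1

link 0 = ground. State L|J1|J2 = 1|0|0
+link1  2|0|0
+link2  3|0|0
PS(1,2) f=2→J2  3|0|1
R(0,2) f=1→J1  3|1|1
P(1,0) f=1→J1  3|2|1
M = 3(3−1)−2·2−1 = 6−4−1 = 1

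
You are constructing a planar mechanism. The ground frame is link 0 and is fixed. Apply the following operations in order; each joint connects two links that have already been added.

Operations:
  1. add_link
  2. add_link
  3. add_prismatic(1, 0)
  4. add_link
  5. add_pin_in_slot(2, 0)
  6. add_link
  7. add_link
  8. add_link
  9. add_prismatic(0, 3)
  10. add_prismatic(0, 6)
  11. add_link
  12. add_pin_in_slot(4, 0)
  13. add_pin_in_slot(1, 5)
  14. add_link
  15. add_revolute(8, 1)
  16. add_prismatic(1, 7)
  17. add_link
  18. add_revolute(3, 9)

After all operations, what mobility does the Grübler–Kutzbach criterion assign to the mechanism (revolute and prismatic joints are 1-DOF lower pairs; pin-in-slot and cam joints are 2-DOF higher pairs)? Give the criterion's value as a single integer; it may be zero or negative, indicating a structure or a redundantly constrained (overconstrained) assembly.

M = 12

[1;0;0] (link 0 is ground)
L+ [2;0;0]
L+ [3;0;0]
P(1,0)∈J1 [3;1;0]
L+ [4;1;0]
PS(2,0)∈J2 [4;1;1]
L+ [5;1;1]
L+ [6;1;1]
L+ [7;1;1]
P(0,3)∈J1 [7;2;1]
P(0,6)∈J1 [7;3;1]
L+ [8;3;1]
PS(4,0)∈J2 [8;3;2]
PS(1,5)∈J2 [8;3;3]
L+ [9;3;3]
R(8,1)∈J1 [9;4;3]
P(1,7)∈J1 [9;5;3]
L+ [10;5;3]
R(3,9)∈J1 [10;6;3]
mobility = 27 − 12 − 3 = 12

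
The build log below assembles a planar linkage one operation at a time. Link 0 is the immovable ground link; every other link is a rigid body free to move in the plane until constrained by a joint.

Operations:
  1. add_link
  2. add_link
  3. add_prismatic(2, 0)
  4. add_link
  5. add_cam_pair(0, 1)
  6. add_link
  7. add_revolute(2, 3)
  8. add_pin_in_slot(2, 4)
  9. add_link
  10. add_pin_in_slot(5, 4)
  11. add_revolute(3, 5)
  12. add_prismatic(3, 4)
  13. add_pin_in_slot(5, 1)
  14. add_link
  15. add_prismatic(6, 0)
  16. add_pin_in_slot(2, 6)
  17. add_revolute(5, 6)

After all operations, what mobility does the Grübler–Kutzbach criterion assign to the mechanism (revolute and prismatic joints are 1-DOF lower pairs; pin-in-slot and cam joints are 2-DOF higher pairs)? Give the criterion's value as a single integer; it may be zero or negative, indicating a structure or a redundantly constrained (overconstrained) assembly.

M = 1

link 0 = ground. State L|J1|J2 = 1|0|0
+link1  2|0|0
+link2  3|0|0
P(2,0) f=1→J1  3|1|0
+link3  4|1|0
C(0,1) f=2→J2  4|1|1
+link4  5|1|1
R(2,3) f=1→J1  5|2|1
PS(2,4) f=2→J2  5|2|2
+link5  6|2|2
PS(5,4) f=2→J2  6|2|3
R(3,5) f=1→J1  6|3|3
P(3,4) f=1→J1  6|4|3
PS(5,1) f=2→J2  6|4|4
+link6  7|4|4
P(6,0) f=1→J1  7|5|4
PS(2,6) f=2→J2  7|5|5
R(5,6) f=1→J1  7|6|5
M = 3(7−1)−2·6−5 = 18−12−5 = 1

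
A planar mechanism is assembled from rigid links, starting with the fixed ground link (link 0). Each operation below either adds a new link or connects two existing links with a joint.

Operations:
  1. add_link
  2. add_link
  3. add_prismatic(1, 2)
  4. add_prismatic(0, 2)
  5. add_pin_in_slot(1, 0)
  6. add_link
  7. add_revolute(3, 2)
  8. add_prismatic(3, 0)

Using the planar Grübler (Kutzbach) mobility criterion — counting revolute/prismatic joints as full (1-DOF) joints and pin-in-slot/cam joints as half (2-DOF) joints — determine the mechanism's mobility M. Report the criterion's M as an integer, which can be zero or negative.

[1;0;0] (link 0 is ground)
L+ [2;0;0]
L+ [3;0;0]
P(1,2)∈J1 [3;1;0]
P(0,2)∈J1 [3;2;0]
PS(1,0)∈J2 [3;2;1]
L+ [4;2;1]
R(3,2)∈J1 [4;3;1]
P(3,0)∈J1 [4;4;1]
mobility = 9 − 8 − 1 = 0

M = 0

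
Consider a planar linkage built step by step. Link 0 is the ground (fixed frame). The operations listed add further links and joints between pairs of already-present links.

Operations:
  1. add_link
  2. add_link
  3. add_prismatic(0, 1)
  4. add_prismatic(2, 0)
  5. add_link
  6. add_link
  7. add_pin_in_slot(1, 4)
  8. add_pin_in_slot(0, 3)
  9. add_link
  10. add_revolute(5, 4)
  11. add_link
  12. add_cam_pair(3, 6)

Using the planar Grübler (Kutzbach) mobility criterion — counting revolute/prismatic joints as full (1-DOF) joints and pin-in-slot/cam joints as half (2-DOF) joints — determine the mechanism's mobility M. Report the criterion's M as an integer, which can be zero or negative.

ground; <1,0,0>
#1 <2,0,0>
#2 <3,0,0>
P:0↔1 J1 <3,1,0>
P:2↔0 J1 <3,2,0>
#3 <4,2,0>
#4 <5,2,0>
PS:1↔4 J2 <5,2,1>
PS:0↔3 J2 <5,2,2>
#5 <6,2,2>
R:5↔4 J1 <6,3,2>
#6 <7,3,2>
C:3↔6 J2 <7,3,3>
3×6 − 2×3 − 1×3 = 9

M = 9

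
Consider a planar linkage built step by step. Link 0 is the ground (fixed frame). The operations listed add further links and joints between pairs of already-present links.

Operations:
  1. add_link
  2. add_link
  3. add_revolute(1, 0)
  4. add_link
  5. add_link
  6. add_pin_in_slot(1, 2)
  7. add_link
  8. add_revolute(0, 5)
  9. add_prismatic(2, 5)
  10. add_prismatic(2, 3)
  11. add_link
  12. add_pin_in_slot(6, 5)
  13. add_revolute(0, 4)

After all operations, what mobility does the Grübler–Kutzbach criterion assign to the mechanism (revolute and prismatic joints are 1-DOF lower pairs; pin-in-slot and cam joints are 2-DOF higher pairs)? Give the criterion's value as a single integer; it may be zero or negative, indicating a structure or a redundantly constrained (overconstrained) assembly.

M = 6

ground; <1,0,0>
#1 <2,0,0>
#2 <3,0,0>
R:1↔0 J1 <3,1,0>
#3 <4,1,0>
#4 <5,1,0>
PS:1↔2 J2 <5,1,1>
#5 <6,1,1>
R:0↔5 J1 <6,2,1>
P:2↔5 J1 <6,3,1>
P:2↔3 J1 <6,4,1>
#6 <7,4,1>
PS:6↔5 J2 <7,4,2>
R:0↔4 J1 <7,5,2>
3×6 − 2×5 − 1×2 = 6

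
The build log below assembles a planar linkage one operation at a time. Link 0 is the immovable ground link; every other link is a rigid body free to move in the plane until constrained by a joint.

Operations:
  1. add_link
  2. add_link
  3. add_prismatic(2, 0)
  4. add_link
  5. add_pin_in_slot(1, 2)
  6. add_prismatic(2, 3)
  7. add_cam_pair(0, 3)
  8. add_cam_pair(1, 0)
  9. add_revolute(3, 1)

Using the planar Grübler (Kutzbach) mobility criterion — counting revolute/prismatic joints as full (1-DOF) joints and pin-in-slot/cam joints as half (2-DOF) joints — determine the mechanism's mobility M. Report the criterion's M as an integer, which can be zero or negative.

[1;0;0] (link 0 is ground)
L+ [2;0;0]
L+ [3;0;0]
P(2,0)∈J1 [3;1;0]
L+ [4;1;0]
PS(1,2)∈J2 [4;1;1]
P(2,3)∈J1 [4;2;1]
C(0,3)∈J2 [4;2;2]
C(1,0)∈J2 [4;2;3]
R(3,1)∈J1 [4;3;3]
mobility = 9 − 6 − 3 = 0

M = 0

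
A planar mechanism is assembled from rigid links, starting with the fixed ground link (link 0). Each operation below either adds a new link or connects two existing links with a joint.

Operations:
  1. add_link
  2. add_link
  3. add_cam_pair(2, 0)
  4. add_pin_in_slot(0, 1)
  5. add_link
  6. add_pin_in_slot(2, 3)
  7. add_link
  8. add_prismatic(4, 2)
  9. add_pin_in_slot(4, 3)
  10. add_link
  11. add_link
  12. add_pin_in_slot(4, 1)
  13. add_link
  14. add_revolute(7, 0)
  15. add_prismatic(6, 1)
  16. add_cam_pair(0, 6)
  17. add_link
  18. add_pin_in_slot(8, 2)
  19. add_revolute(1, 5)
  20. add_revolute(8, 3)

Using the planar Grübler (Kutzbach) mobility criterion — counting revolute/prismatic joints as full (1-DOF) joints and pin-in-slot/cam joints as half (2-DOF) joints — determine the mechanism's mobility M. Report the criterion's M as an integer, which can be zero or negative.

ground; <1,0,0>
#1 <2,0,0>
#2 <3,0,0>
C:2↔0 J2 <3,0,1>
PS:0↔1 J2 <3,0,2>
#3 <4,0,2>
PS:2↔3 J2 <4,0,3>
#4 <5,0,3>
P:4↔2 J1 <5,1,3>
PS:4↔3 J2 <5,1,4>
#5 <6,1,4>
#6 <7,1,4>
PS:4↔1 J2 <7,1,5>
#7 <8,1,5>
R:7↔0 J1 <8,2,5>
P:6↔1 J1 <8,3,5>
C:0↔6 J2 <8,3,6>
#8 <9,3,6>
PS:8↔2 J2 <9,3,7>
R:1↔5 J1 <9,4,7>
R:8↔3 J1 <9,5,7>
3×8 − 2×5 − 1×7 = 7

M = 7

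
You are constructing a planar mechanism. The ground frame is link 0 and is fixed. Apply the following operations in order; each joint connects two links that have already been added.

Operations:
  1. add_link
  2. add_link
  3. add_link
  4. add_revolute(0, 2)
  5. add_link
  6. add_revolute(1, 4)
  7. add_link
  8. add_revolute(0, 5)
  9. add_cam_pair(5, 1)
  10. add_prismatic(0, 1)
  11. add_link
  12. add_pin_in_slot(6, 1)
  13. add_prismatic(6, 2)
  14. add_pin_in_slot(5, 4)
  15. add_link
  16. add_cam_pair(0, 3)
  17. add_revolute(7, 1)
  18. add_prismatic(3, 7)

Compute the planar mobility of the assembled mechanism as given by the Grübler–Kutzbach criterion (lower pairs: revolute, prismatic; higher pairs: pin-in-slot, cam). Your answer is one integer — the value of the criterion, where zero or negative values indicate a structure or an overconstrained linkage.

link 0 = ground. State L|J1|J2 = 1|0|0
+link1  2|0|0
+link2  3|0|0
+link3  4|0|0
R(0,2) f=1→J1  4|1|0
+link4  5|1|0
R(1,4) f=1→J1  5|2|0
+link5  6|2|0
R(0,5) f=1→J1  6|3|0
C(5,1) f=2→J2  6|3|1
P(0,1) f=1→J1  6|4|1
+link6  7|4|1
PS(6,1) f=2→J2  7|4|2
P(6,2) f=1→J1  7|5|2
PS(5,4) f=2→J2  7|5|3
+link7  8|5|3
C(0,3) f=2→J2  8|5|4
R(7,1) f=1→J1  8|6|4
P(3,7) f=1→J1  8|7|4
M = 3(8−1)−2·7−4 = 21−14−4 = 3

M = 3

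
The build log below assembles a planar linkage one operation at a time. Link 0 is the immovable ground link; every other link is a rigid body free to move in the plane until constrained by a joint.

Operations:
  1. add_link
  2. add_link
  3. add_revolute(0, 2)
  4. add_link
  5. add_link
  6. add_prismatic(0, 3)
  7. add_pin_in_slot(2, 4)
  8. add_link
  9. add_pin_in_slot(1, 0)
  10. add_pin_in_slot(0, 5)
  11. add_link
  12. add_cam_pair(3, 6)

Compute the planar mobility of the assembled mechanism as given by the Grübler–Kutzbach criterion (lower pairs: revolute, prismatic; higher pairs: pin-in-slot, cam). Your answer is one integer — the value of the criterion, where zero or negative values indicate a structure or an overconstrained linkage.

L=1 J1=0 J2=0
add link → L=2 J1=0 J2=0
add link → L=3 J1=0 J2=0
R@0,2 dof=1 J1 → L=3 J1=1 J2=0
add link → L=4 J1=1 J2=0
add link → L=5 J1=1 J2=0
P@0,3 dof=1 J1 → L=5 J1=2 J2=0
PS@2,4 dof=2 J2 → L=5 J1=2 J2=1
add link → L=6 J1=2 J2=1
PS@1,0 dof=2 J2 → L=6 J1=2 J2=2
PS@0,5 dof=2 J2 → L=6 J1=2 J2=3
add link → L=7 J1=2 J2=3
C@3,6 dof=2 J2 → L=7 J1=2 J2=4
M=3(L−1)−2J1−J2=3·6−2·2−4=10

M = 10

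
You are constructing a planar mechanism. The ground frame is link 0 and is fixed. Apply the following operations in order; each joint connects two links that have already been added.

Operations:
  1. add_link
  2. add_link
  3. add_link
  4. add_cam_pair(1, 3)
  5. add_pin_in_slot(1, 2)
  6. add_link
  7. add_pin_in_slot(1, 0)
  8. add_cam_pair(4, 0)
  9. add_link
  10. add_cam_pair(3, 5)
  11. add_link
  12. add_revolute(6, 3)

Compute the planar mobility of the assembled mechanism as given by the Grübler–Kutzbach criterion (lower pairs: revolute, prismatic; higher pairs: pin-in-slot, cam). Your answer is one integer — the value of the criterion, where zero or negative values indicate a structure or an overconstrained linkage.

M = 11

[1;0;0] (link 0 is ground)
L+ [2;0;0]
L+ [3;0;0]
L+ [4;0;0]
C(1,3)∈J2 [4;0;1]
PS(1,2)∈J2 [4;0;2]
L+ [5;0;2]
PS(1,0)∈J2 [5;0;3]
C(4,0)∈J2 [5;0;4]
L+ [6;0;4]
C(3,5)∈J2 [6;0;5]
L+ [7;0;5]
R(6,3)∈J1 [7;1;5]
mobility = 18 − 2 − 5 = 11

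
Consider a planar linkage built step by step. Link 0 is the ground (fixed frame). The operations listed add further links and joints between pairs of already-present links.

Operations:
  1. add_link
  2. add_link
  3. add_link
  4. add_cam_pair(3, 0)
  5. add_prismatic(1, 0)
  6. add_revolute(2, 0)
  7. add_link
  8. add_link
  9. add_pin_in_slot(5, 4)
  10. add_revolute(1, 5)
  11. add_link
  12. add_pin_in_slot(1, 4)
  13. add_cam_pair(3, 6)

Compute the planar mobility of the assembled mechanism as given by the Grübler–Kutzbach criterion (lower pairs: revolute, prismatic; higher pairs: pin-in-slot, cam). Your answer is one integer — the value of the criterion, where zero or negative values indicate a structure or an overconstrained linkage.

M = 8

[1;0;0] (link 0 is ground)
L+ [2;0;0]
L+ [3;0;0]
L+ [4;0;0]
C(3,0)∈J2 [4;0;1]
P(1,0)∈J1 [4;1;1]
R(2,0)∈J1 [4;2;1]
L+ [5;2;1]
L+ [6;2;1]
PS(5,4)∈J2 [6;2;2]
R(1,5)∈J1 [6;3;2]
L+ [7;3;2]
PS(1,4)∈J2 [7;3;3]
C(3,6)∈J2 [7;3;4]
mobility = 18 − 6 − 4 = 8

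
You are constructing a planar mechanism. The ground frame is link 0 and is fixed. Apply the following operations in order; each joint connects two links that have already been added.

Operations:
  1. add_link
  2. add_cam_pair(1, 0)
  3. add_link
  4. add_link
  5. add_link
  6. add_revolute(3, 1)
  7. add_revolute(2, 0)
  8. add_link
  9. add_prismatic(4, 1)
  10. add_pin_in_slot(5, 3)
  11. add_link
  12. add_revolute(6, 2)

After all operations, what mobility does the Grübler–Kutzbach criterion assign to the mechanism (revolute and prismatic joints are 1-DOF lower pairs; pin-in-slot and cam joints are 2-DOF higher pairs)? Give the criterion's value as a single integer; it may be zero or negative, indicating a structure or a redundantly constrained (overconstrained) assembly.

[1;0;0] (link 0 is ground)
L+ [2;0;0]
C(1,0)∈J2 [2;0;1]
L+ [3;0;1]
L+ [4;0;1]
L+ [5;0;1]
R(3,1)∈J1 [5;1;1]
R(2,0)∈J1 [5;2;1]
L+ [6;2;1]
P(4,1)∈J1 [6;3;1]
PS(5,3)∈J2 [6;3;2]
L+ [7;3;2]
R(6,2)∈J1 [7;4;2]
mobility = 18 − 8 − 2 = 8

M = 8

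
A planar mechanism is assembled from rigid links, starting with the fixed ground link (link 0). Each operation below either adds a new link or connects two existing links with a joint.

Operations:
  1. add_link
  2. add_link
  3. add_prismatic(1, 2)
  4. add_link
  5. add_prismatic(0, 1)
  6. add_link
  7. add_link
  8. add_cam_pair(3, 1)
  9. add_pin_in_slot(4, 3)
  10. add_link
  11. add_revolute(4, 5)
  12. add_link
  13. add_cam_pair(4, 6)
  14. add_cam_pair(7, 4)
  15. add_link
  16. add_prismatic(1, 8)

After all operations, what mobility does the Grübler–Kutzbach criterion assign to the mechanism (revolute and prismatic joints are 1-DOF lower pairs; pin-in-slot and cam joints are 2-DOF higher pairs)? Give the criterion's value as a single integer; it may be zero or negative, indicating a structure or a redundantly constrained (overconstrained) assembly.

L=1 J1=0 J2=0
add link → L=2 J1=0 J2=0
add link → L=3 J1=0 J2=0
P@1,2 dof=1 J1 → L=3 J1=1 J2=0
add link → L=4 J1=1 J2=0
P@0,1 dof=1 J1 → L=4 J1=2 J2=0
add link → L=5 J1=2 J2=0
add link → L=6 J1=2 J2=0
C@3,1 dof=2 J2 → L=6 J1=2 J2=1
PS@4,3 dof=2 J2 → L=6 J1=2 J2=2
add link → L=7 J1=2 J2=2
R@4,5 dof=1 J1 → L=7 J1=3 J2=2
add link → L=8 J1=3 J2=2
C@4,6 dof=2 J2 → L=8 J1=3 J2=3
C@7,4 dof=2 J2 → L=8 J1=3 J2=4
add link → L=9 J1=3 J2=4
P@1,8 dof=1 J1 → L=9 J1=4 J2=4
M=3(L−1)−2J1−J2=3·8−2·4−4=12

M = 12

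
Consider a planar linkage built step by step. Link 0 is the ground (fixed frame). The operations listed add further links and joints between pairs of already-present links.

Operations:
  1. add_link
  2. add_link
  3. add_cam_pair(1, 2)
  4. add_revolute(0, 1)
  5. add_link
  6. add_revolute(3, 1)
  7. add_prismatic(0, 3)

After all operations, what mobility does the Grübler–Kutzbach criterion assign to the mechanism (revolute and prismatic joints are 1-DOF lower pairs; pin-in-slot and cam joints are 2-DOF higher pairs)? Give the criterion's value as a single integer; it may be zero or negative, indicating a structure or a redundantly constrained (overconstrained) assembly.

M = 2

L=1 J1=0 J2=0
add link → L=2 J1=0 J2=0
add link → L=3 J1=0 J2=0
C@1,2 dof=2 J2 → L=3 J1=0 J2=1
R@0,1 dof=1 J1 → L=3 J1=1 J2=1
add link → L=4 J1=1 J2=1
R@3,1 dof=1 J1 → L=4 J1=2 J2=1
P@0,3 dof=1 J1 → L=4 J1=3 J2=1
M=3(L−1)−2J1−J2=3·3−2·3−1=2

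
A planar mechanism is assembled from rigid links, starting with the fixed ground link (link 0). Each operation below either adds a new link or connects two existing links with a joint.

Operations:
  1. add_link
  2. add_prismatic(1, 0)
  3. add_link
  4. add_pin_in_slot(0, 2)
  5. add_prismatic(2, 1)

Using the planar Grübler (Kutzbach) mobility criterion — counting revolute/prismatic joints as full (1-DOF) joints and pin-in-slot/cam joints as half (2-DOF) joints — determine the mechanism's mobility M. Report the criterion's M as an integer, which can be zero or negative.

M = 1

L=1 J1=0 J2=0
add link → L=2 J1=0 J2=0
P@1,0 dof=1 J1 → L=2 J1=1 J2=0
add link → L=3 J1=1 J2=0
PS@0,2 dof=2 J2 → L=3 J1=1 J2=1
P@2,1 dof=1 J1 → L=3 J1=2 J2=1
M=3(L−1)−2J1−J2=3·2−2·2−1=1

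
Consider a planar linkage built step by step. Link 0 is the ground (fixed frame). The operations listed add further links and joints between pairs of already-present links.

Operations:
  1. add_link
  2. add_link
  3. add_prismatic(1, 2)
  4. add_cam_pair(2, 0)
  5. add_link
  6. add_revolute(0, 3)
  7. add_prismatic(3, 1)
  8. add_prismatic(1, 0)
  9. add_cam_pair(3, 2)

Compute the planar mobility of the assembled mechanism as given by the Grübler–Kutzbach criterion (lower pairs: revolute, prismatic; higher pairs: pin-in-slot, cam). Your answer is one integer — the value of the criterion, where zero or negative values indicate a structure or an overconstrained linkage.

M = -1

L=1 J1=0 J2=0
add link → L=2 J1=0 J2=0
add link → L=3 J1=0 J2=0
P@1,2 dof=1 J1 → L=3 J1=1 J2=0
C@2,0 dof=2 J2 → L=3 J1=1 J2=1
add link → L=4 J1=1 J2=1
R@0,3 dof=1 J1 → L=4 J1=2 J2=1
P@3,1 dof=1 J1 → L=4 J1=3 J2=1
P@1,0 dof=1 J1 → L=4 J1=4 J2=1
C@3,2 dof=2 J2 → L=4 J1=4 J2=2
M=3(L−1)−2J1−J2=3·3−2·4−2=-1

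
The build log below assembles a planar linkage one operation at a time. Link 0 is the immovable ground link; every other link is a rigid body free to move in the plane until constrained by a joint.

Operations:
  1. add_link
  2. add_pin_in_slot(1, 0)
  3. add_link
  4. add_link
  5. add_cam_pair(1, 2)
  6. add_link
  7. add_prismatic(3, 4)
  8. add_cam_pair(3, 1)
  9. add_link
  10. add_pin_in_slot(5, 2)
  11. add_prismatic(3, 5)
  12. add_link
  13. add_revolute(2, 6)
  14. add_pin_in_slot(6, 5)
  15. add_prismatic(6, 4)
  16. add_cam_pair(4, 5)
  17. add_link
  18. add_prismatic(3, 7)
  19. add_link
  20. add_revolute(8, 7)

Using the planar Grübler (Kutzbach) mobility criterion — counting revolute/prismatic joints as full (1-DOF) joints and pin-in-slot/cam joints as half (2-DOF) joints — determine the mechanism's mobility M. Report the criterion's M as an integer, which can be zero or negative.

M = 6

(L,J1,J2)=(1,0,0); link0 fixed
link1: (2,0,0)
PS 1-0 [J2]: (2,0,1)
link2: (3,0,1)
link3: (4,0,1)
C 1-2 [J2]: (4,0,2)
link4: (5,0,2)
P 3-4 [J1]: (5,1,2)
C 3-1 [J2]: (5,1,3)
link5: (6,1,3)
PS 5-2 [J2]: (6,1,4)
P 3-5 [J1]: (6,2,4)
link6: (7,2,4)
R 2-6 [J1]: (7,3,4)
PS 6-5 [J2]: (7,3,5)
P 6-4 [J1]: (7,4,5)
C 4-5 [J2]: (7,4,6)
link7: (8,4,6)
P 3-7 [J1]: (8,5,6)
link8: (9,5,6)
R 8-7 [J1]: (9,6,6)
Grübler: 3·8 − 2·6 − 6 = 6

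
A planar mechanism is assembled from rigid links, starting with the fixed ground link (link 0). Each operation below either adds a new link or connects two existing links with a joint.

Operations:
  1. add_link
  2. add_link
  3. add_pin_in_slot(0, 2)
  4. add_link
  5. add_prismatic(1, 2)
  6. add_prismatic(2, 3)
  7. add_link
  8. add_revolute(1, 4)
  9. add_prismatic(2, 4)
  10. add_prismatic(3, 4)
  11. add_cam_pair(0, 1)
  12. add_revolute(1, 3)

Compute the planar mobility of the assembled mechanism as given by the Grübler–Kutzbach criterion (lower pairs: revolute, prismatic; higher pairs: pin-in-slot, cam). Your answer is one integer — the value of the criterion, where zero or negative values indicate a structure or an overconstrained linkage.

M = -2

link 0 = ground. State L|J1|J2 = 1|0|0
+link1  2|0|0
+link2  3|0|0
PS(0,2) f=2→J2  3|0|1
+link3  4|0|1
P(1,2) f=1→J1  4|1|1
P(2,3) f=1→J1  4|2|1
+link4  5|2|1
R(1,4) f=1→J1  5|3|1
P(2,4) f=1→J1  5|4|1
P(3,4) f=1→J1  5|5|1
C(0,1) f=2→J2  5|5|2
R(1,3) f=1→J1  5|6|2
M = 3(5−1)−2·6−2 = 12−12−2 = -2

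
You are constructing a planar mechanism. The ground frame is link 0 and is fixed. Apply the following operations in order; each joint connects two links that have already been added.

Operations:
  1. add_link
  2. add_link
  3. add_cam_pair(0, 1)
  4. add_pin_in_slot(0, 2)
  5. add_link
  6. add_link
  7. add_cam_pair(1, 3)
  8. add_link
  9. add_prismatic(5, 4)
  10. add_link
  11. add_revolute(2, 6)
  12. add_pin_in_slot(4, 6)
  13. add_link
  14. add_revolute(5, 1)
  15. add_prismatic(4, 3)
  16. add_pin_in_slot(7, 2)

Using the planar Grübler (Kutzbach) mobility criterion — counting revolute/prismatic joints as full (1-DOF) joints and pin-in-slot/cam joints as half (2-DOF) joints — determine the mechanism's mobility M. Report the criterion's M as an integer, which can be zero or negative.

M = 8

(L,J1,J2)=(1,0,0); link0 fixed
link1: (2,0,0)
link2: (3,0,0)
C 0-1 [J2]: (3,0,1)
PS 0-2 [J2]: (3,0,2)
link3: (4,0,2)
link4: (5,0,2)
C 1-3 [J2]: (5,0,3)
link5: (6,0,3)
P 5-4 [J1]: (6,1,3)
link6: (7,1,3)
R 2-6 [J1]: (7,2,3)
PS 4-6 [J2]: (7,2,4)
link7: (8,2,4)
R 5-1 [J1]: (8,3,4)
P 4-3 [J1]: (8,4,4)
PS 7-2 [J2]: (8,4,5)
Grübler: 3·7 − 2·4 − 5 = 8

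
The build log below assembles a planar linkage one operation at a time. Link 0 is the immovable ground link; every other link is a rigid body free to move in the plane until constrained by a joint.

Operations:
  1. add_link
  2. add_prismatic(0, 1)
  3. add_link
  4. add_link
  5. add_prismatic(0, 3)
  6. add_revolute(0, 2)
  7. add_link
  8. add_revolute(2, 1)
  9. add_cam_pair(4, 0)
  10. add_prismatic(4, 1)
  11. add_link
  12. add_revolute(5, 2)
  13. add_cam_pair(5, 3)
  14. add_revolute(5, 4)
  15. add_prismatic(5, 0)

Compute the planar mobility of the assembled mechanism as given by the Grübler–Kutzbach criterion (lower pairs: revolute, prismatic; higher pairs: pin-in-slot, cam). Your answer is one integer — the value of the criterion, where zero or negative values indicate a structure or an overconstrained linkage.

L=1 J1=0 J2=0
add link → L=2 J1=0 J2=0
P@0,1 dof=1 J1 → L=2 J1=1 J2=0
add link → L=3 J1=1 J2=0
add link → L=4 J1=1 J2=0
P@0,3 dof=1 J1 → L=4 J1=2 J2=0
R@0,2 dof=1 J1 → L=4 J1=3 J2=0
add link → L=5 J1=3 J2=0
R@2,1 dof=1 J1 → L=5 J1=4 J2=0
C@4,0 dof=2 J2 → L=5 J1=4 J2=1
P@4,1 dof=1 J1 → L=5 J1=5 J2=1
add link → L=6 J1=5 J2=1
R@5,2 dof=1 J1 → L=6 J1=6 J2=1
C@5,3 dof=2 J2 → L=6 J1=6 J2=2
R@5,4 dof=1 J1 → L=6 J1=7 J2=2
P@5,0 dof=1 J1 → L=6 J1=8 J2=2
M=3(L−1)−2J1−J2=3·5−2·8−2=-3

M = -3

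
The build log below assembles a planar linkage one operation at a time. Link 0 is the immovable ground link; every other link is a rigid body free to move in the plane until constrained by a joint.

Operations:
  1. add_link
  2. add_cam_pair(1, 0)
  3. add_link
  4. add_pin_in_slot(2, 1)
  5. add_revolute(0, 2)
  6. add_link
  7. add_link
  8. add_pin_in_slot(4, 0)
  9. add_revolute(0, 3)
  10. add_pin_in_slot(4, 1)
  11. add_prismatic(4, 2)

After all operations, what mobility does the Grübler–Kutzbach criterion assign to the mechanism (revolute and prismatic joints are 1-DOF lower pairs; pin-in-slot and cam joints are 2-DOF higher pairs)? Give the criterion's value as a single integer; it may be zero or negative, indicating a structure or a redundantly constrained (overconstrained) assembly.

M = 2

[1;0;0] (link 0 is ground)
L+ [2;0;0]
C(1,0)∈J2 [2;0;1]
L+ [3;0;1]
PS(2,1)∈J2 [3;0;2]
R(0,2)∈J1 [3;1;2]
L+ [4;1;2]
L+ [5;1;2]
PS(4,0)∈J2 [5;1;3]
R(0,3)∈J1 [5;2;3]
PS(4,1)∈J2 [5;2;4]
P(4,2)∈J1 [5;3;4]
mobility = 12 − 6 − 4 = 2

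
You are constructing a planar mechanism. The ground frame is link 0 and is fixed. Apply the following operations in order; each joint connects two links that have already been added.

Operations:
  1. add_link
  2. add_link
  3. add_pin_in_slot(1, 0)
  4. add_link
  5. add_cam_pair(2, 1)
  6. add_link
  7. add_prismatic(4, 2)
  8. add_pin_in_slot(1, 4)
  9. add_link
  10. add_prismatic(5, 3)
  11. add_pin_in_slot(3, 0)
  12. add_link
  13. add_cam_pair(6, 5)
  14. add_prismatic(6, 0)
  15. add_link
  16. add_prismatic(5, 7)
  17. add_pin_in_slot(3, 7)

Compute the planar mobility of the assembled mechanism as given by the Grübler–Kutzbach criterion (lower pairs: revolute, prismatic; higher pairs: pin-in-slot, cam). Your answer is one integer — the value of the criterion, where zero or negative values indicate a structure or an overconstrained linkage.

M = 7

link 0 = ground. State L|J1|J2 = 1|0|0
+link1  2|0|0
+link2  3|0|0
PS(1,0) f=2→J2  3|0|1
+link3  4|0|1
C(2,1) f=2→J2  4|0|2
+link4  5|0|2
P(4,2) f=1→J1  5|1|2
PS(1,4) f=2→J2  5|1|3
+link5  6|1|3
P(5,3) f=1→J1  6|2|3
PS(3,0) f=2→J2  6|2|4
+link6  7|2|4
C(6,5) f=2→J2  7|2|5
P(6,0) f=1→J1  7|3|5
+link7  8|3|5
P(5,7) f=1→J1  8|4|5
PS(3,7) f=2→J2  8|4|6
M = 3(8−1)−2·4−6 = 21−8−6 = 7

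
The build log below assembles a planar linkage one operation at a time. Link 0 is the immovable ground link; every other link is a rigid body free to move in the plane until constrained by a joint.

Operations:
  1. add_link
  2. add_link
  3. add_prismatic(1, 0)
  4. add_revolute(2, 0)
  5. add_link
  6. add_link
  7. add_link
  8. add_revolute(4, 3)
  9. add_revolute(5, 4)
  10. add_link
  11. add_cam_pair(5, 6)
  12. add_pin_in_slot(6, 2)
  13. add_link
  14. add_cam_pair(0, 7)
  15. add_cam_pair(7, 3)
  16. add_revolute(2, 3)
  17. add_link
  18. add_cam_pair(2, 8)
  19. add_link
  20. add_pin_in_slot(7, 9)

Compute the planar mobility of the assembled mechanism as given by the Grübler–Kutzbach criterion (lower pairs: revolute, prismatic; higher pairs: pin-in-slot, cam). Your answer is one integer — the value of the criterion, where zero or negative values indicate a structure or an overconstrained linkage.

M = 11

L=1 J1=0 J2=0
add link → L=2 J1=0 J2=0
add link → L=3 J1=0 J2=0
P@1,0 dof=1 J1 → L=3 J1=1 J2=0
R@2,0 dof=1 J1 → L=3 J1=2 J2=0
add link → L=4 J1=2 J2=0
add link → L=5 J1=2 J2=0
add link → L=6 J1=2 J2=0
R@4,3 dof=1 J1 → L=6 J1=3 J2=0
R@5,4 dof=1 J1 → L=6 J1=4 J2=0
add link → L=7 J1=4 J2=0
C@5,6 dof=2 J2 → L=7 J1=4 J2=1
PS@6,2 dof=2 J2 → L=7 J1=4 J2=2
add link → L=8 J1=4 J2=2
C@0,7 dof=2 J2 → L=8 J1=4 J2=3
C@7,3 dof=2 J2 → L=8 J1=4 J2=4
R@2,3 dof=1 J1 → L=8 J1=5 J2=4
add link → L=9 J1=5 J2=4
C@2,8 dof=2 J2 → L=9 J1=5 J2=5
add link → L=10 J1=5 J2=5
PS@7,9 dof=2 J2 → L=10 J1=5 J2=6
M=3(L−1)−2J1−J2=3·9−2·5−6=11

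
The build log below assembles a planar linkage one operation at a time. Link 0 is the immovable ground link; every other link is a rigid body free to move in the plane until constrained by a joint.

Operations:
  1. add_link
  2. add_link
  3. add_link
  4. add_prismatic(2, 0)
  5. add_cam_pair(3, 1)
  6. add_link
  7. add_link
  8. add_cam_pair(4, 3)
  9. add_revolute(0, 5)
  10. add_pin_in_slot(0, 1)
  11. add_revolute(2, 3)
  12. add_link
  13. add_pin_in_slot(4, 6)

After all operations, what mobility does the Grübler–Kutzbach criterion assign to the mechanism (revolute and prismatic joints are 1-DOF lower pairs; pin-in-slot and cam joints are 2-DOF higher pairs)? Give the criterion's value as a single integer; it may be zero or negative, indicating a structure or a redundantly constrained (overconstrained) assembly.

(L,J1,J2)=(1,0,0); link0 fixed
link1: (2,0,0)
link2: (3,0,0)
link3: (4,0,0)
P 2-0 [J1]: (4,1,0)
C 3-1 [J2]: (4,1,1)
link4: (5,1,1)
link5: (6,1,1)
C 4-3 [J2]: (6,1,2)
R 0-5 [J1]: (6,2,2)
PS 0-1 [J2]: (6,2,3)
R 2-3 [J1]: (6,3,3)
link6: (7,3,3)
PS 4-6 [J2]: (7,3,4)
Grübler: 3·6 − 2·3 − 4 = 8

M = 8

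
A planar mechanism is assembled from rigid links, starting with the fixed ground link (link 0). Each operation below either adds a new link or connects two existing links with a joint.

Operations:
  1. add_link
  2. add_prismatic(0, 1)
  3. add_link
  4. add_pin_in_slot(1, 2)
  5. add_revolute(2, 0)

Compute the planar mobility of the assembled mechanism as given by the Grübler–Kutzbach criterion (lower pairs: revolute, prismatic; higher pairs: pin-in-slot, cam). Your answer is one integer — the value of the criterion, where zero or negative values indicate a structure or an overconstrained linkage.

ground; <1,0,0>
#1 <2,0,0>
P:0↔1 J1 <2,1,0>
#2 <3,1,0>
PS:1↔2 J2 <3,1,1>
R:2↔0 J1 <3,2,1>
3×2 − 2×2 − 1×1 = 1

M = 1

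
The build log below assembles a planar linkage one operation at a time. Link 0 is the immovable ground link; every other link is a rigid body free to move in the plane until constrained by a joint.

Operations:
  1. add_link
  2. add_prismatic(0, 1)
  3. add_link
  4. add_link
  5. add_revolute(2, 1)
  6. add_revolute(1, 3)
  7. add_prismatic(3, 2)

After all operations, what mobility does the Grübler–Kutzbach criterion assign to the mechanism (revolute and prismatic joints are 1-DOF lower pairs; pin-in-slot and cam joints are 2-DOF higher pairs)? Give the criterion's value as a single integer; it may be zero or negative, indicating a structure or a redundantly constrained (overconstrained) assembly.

[1;0;0] (link 0 is ground)
L+ [2;0;0]
P(0,1)∈J1 [2;1;0]
L+ [3;1;0]
L+ [4;1;0]
R(2,1)∈J1 [4;2;0]
R(1,3)∈J1 [4;3;0]
P(3,2)∈J1 [4;4;0]
mobility = 9 − 8 − 0 = 1

M = 1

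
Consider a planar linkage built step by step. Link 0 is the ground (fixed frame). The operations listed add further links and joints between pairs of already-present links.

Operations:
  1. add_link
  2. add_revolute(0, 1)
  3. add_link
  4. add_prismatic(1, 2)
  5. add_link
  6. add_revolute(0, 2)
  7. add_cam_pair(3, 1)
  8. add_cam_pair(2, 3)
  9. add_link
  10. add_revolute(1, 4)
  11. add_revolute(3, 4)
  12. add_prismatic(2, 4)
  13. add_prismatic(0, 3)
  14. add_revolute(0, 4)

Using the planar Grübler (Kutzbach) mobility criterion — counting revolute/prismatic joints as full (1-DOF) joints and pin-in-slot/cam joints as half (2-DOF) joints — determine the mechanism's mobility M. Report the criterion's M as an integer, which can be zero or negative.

link 0 = ground. State L|J1|J2 = 1|0|0
+link1  2|0|0
R(0,1) f=1→J1  2|1|0
+link2  3|1|0
P(1,2) f=1→J1  3|2|0
+link3  4|2|0
R(0,2) f=1→J1  4|3|0
C(3,1) f=2→J2  4|3|1
C(2,3) f=2→J2  4|3|2
+link4  5|3|2
R(1,4) f=1→J1  5|4|2
R(3,4) f=1→J1  5|5|2
P(2,4) f=1→J1  5|6|2
P(0,3) f=1→J1  5|7|2
R(0,4) f=1→J1  5|8|2
M = 3(5−1)−2·8−2 = 12−16−2 = -6

M = -6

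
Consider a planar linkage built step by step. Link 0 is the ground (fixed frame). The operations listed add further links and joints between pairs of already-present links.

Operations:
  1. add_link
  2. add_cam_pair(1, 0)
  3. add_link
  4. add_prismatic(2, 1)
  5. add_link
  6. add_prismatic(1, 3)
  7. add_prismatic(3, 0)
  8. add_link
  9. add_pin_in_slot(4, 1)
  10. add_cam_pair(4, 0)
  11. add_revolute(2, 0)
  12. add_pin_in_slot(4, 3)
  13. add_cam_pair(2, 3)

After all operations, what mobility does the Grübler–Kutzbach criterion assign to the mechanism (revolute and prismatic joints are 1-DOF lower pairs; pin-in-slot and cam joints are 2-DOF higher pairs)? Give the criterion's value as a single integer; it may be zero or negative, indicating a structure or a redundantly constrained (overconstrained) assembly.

ground; <1,0,0>
#1 <2,0,0>
C:1↔0 J2 <2,0,1>
#2 <3,0,1>
P:2↔1 J1 <3,1,1>
#3 <4,1,1>
P:1↔3 J1 <4,2,1>
P:3↔0 J1 <4,3,1>
#4 <5,3,1>
PS:4↔1 J2 <5,3,2>
C:4↔0 J2 <5,3,3>
R:2↔0 J1 <5,4,3>
PS:4↔3 J2 <5,4,4>
C:2↔3 J2 <5,4,5>
3×4 − 2×4 − 1×5 = -1

M = -1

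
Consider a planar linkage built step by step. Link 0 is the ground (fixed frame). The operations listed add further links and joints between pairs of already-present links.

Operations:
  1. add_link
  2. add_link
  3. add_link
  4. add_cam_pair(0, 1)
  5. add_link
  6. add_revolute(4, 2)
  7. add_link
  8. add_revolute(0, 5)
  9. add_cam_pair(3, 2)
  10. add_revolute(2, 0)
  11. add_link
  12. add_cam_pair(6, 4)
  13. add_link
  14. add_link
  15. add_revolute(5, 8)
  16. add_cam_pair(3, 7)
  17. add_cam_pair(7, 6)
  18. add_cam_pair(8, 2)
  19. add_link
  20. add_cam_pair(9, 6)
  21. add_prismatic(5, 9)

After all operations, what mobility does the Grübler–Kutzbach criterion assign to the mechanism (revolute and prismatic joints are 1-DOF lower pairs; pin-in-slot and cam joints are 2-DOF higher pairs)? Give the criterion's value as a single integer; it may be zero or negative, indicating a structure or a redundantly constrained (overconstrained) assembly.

link 0 = ground. State L|J1|J2 = 1|0|0
+link1  2|0|0
+link2  3|0|0
+link3  4|0|0
C(0,1) f=2→J2  4|0|1
+link4  5|0|1
R(4,2) f=1→J1  5|1|1
+link5  6|1|1
R(0,5) f=1→J1  6|2|1
C(3,2) f=2→J2  6|2|2
R(2,0) f=1→J1  6|3|2
+link6  7|3|2
C(6,4) f=2→J2  7|3|3
+link7  8|3|3
+link8  9|3|3
R(5,8) f=1→J1  9|4|3
C(3,7) f=2→J2  9|4|4
C(7,6) f=2→J2  9|4|5
C(8,2) f=2→J2  9|4|6
+link9  10|4|6
C(9,6) f=2→J2  10|4|7
P(5,9) f=1→J1  10|5|7
M = 3(10−1)−2·5−7 = 27−10−7 = 10

M = 10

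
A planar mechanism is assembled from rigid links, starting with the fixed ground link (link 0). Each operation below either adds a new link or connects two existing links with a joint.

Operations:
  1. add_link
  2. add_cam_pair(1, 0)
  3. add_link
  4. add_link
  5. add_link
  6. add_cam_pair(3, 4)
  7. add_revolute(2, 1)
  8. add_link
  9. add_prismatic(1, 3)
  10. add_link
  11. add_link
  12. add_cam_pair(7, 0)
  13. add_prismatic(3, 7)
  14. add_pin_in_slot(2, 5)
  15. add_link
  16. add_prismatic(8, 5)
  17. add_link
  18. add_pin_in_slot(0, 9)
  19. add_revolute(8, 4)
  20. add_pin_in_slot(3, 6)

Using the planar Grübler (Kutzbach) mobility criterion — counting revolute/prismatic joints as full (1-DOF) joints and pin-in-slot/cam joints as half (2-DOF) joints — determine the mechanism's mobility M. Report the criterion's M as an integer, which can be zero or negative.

M = 11

[1;0;0] (link 0 is ground)
L+ [2;0;0]
C(1,0)∈J2 [2;0;1]
L+ [3;0;1]
L+ [4;0;1]
L+ [5;0;1]
C(3,4)∈J2 [5;0;2]
R(2,1)∈J1 [5;1;2]
L+ [6;1;2]
P(1,3)∈J1 [6;2;2]
L+ [7;2;2]
L+ [8;2;2]
C(7,0)∈J2 [8;2;3]
P(3,7)∈J1 [8;3;3]
PS(2,5)∈J2 [8;3;4]
L+ [9;3;4]
P(8,5)∈J1 [9;4;4]
L+ [10;4;4]
PS(0,9)∈J2 [10;4;5]
R(8,4)∈J1 [10;5;5]
PS(3,6)∈J2 [10;5;6]
mobility = 27 − 10 − 6 = 11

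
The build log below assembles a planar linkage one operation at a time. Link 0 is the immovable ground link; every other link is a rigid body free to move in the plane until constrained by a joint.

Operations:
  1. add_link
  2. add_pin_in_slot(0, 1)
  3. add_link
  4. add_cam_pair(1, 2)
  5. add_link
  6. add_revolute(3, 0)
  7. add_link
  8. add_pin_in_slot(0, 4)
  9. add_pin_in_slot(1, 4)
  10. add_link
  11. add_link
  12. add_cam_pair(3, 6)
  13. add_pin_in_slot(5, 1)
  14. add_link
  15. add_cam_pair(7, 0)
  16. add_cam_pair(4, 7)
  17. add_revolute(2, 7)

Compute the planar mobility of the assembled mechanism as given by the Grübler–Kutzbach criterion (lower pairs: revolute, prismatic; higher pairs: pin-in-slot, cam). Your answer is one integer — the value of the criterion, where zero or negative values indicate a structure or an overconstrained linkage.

(L,J1,J2)=(1,0,0); link0 fixed
link1: (2,0,0)
PS 0-1 [J2]: (2,0,1)
link2: (3,0,1)
C 1-2 [J2]: (3,0,2)
link3: (4,0,2)
R 3-0 [J1]: (4,1,2)
link4: (5,1,2)
PS 0-4 [J2]: (5,1,3)
PS 1-4 [J2]: (5,1,4)
link5: (6,1,4)
link6: (7,1,4)
C 3-6 [J2]: (7,1,5)
PS 5-1 [J2]: (7,1,6)
link7: (8,1,6)
C 7-0 [J2]: (8,1,7)
C 4-7 [J2]: (8,1,8)
R 2-7 [J1]: (8,2,8)
Grübler: 3·7 − 2·2 − 8 = 9

M = 9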